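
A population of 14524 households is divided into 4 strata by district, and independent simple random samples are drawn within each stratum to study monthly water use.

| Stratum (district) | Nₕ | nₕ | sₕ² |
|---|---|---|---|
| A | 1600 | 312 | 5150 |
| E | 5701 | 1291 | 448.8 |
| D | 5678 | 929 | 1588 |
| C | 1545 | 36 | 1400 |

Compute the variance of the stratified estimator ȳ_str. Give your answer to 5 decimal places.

0.85100

Var(ȳ_str) = Σₕ Wₕ²(1 − fₕ)sₕ²/nₕ with Wₕ = Nₕ/N, N = 14524.
A: Wₕ = 0.11016249; term = 0.11016249²·(1 − 0.19500000)·5150/312 = 0.16125604.
E: Wₕ = 0.39252272; term = 0.39252272²·(1 − 0.22645150)·448.8/1291 = 0.04143275.
D: Wₕ = 0.39093914; term = 0.39093914²·(1 − 0.16361395)·1588/929 = 0.21850424.
C: Wₕ = 0.10637565; term = 0.10637565²·(1 − 0.02330097)·1400/36 = 0.42980432.
Sum = 0.85099735.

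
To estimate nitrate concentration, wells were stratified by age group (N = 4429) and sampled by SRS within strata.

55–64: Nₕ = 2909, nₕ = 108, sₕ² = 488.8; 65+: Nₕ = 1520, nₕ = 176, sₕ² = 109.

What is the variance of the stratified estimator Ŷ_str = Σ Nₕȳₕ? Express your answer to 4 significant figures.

3.814 × 10^7

Var(Ŷ_str) = Σₕ Nₕ²(1 − fₕ)sₕ²/nₕ.
55–64: 2909²·(1 − 108/2909)·488.8/108 = 3.6877738 × 10^7.
65+: 1520²·(1 − 176/1520)·109/176 = 1.2651927 × 10^6.
Sum = 3.8142931 × 10^7.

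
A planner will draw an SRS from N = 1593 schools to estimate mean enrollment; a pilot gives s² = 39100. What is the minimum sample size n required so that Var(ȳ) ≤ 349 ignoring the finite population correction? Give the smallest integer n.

113

Without fpc, n₀ = s²/D = 39100/349 = 112.0344.
Rounding up, n = 113.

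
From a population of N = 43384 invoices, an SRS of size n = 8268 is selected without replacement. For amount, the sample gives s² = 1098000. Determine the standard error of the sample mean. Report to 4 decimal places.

10.3678

Under SRS without replacement, Var(ȳ) = (1 − f)·s²/n with f = n/N = 8268/43384 = 0.19057717.
Var(ȳ) = (1 − 0.19057717)·1098000/8268 = 0.80942283·132.80116 = 107.49229.
SE(ȳ) = √(107.49229) = 10.3678.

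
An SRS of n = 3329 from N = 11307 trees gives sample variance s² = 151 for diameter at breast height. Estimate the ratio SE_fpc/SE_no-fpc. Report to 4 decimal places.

f = n/N = 3329/11307 = 0.29441939.
SE_no-fpc = √(s²/n) = 0.21297645; SE_fpc = √((1−f)s²/n) = 0.17889776.
Ratio = √(1−f) = 0.83998846.

0.8400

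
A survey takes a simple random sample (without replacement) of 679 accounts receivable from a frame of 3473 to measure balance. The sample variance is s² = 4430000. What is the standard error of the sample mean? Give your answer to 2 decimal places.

72.45

Under SRS without replacement, Var(ȳ) = (1 − f)·s²/n with f = n/N = 679/3473 = 0.19550821.
Var(ȳ) = (1 − 0.19550821)·4430000/679 = 0.80449179·6524.3004 = 5248.7462.
SE(ȳ) = √(5248.7462) = 72.45.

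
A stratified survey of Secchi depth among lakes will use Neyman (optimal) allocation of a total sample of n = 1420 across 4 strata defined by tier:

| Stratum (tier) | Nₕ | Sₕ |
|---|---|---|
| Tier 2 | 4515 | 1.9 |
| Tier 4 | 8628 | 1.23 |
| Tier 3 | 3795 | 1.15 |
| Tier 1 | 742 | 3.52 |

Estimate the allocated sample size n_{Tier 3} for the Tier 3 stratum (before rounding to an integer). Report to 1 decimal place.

236.8

Neyman allocation: nₕ = n·NₕSₕ / Σⱼ NⱼSⱼ.
Σ NⱼSⱼ = 4515·1.9 + 8628·1.23 + 3795·1.15 + 742·3.52 = 26167.03.
n_{Tier 3} = 1420·3795·1.15 / 26167.03 = 236.8.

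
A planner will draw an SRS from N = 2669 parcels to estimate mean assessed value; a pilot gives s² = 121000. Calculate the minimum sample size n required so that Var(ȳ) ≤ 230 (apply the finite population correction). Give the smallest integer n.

440

Without fpc, n₀ = s²/D = 121000/230 = 526.0870.
With fpc, (1 − n/N)·s²/n ≤ D requires n ≥ n₀/(1 + n₀/N) = 526.0870/(1 + 526.0870/2669) = 439.4642.
Rounding up, n = 440.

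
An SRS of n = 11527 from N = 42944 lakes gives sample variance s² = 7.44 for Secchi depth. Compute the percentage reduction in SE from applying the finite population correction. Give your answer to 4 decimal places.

14.4675

f = n/N = 11527/42944 = 0.26841934.
SE_no-fpc = √(s²/n) = 0.025405534; SE_fpc = √((1−f)s²/n) = 0.021729985.
Ratio = √(1−f) = 0.85532489. Reduction = 100·(1 − 0.85532489) = 14.4675%.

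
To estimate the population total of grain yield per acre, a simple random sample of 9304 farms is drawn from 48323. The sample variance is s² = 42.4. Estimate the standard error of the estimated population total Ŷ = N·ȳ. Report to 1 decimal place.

2931.3

Var(Ŷ) = N²·Var(ȳ) = N²·(1 − n/N)·s²/n.
f = 9304/48323 = 0.19253771; Var(ȳ) = 0.80746229·42.4/9304 = 0.0036797507.
Var(Ŷ) = 48323² · 0.0036797507 = 8.5926312 × 10^6.
SE(Ŷ) = √(8.5926312 × 10^6) = 2931.3.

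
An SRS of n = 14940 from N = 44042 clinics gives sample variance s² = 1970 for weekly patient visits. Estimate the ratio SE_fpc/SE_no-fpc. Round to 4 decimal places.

f = n/N = 14940/44042 = 0.33922165.
SE_no-fpc = √(s²/n) = 0.36312639; SE_fpc = √((1−f)s²/n) = 0.29517918.
Ratio = √(1−f) = 0.81288274.

0.8129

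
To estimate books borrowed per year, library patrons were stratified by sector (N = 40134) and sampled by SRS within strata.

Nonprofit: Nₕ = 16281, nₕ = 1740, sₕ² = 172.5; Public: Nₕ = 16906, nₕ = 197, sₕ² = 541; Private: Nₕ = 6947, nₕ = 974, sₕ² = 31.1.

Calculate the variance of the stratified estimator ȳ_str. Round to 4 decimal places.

0.4970

Var(ȳ_str) = Σₕ Wₕ²(1 − fₕ)sₕ²/nₕ with Wₕ = Nₕ/N, N = 40134.
Nonprofit: Wₕ = 0.40566602; term = 0.40566602²·(1 − 0.10687304)·172.5/1740 = 0.014571032.
Public: Wₕ = 0.42123885; term = 0.42123885²·(1 − 0.01165267)·541/197 = 0.48161219.
Private: Wₕ = 0.17309513; term = 0.17309513²·(1 − 0.14020440)·31.1/974 = 8.2255766 × 10^-4.
Sum = 0.49700578.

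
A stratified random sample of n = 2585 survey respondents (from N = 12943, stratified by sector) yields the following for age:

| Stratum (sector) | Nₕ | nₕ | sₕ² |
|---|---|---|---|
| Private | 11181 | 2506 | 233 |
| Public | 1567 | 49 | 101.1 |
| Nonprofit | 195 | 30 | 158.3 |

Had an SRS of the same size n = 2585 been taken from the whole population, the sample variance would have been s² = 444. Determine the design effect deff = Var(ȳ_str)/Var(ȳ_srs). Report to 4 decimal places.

Var(ȳ_str) = Σ Wₕ²(1−fₕ)sₕ²/nₕ with Wₕ = Nₕ/12943:
  Private: (11181/12943)²·(1−2506/11181)·233/2506 = 0.053833806
  Public: (1567/12943)²·(1−49/1567)·101.1/49 = 0.029297188
  Nonprofit: (195/12943)²·(1−30/195)·158.3/30 = 0.001013464
  → Var(ȳ_str) = 0.084144458.
Var(ȳ_srs) = (1 − 2585/12943)·444/2585 = 0.1374559.
deff = 0.084144458 / 0.1374559 = 0.6122.

0.6122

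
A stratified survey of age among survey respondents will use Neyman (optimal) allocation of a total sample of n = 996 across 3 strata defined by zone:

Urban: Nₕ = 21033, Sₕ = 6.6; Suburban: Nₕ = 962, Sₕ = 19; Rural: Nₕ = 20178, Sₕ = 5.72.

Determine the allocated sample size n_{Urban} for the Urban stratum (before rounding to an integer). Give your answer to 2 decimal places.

507.36

Neyman allocation: nₕ = n·NₕSₕ / Σⱼ NⱼSⱼ.
Σ NⱼSⱼ = 21033·6.6 + 962·19 + 20178·5.72 = 272513.96.
n_{Urban} = 996·21033·6.6 / 272513.96 = 507.36.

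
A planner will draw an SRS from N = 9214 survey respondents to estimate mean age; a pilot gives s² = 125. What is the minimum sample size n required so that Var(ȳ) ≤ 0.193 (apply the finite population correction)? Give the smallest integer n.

606

Without fpc, n₀ = s²/D = 125/0.193 = 647.6684.
With fpc, (1 − n/N)·s²/n ≤ D requires n ≥ n₀/(1 + n₀/N) = 647.6684/(1 + 647.6684/9214) = 605.1326.
Rounding up, n = 606.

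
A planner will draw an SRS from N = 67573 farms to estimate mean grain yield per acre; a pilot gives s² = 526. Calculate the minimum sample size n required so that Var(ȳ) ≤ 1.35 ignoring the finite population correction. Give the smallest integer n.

390

Without fpc, n₀ = s²/D = 526/1.35 = 389.6296.
Rounding up, n = 390.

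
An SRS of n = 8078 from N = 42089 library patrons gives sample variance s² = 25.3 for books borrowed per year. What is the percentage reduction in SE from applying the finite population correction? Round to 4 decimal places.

10.1071

f = n/N = 8078/42089 = 0.19192663.
SE_no-fpc = √(s²/n) = 0.055963947; SE_fpc = √((1−f)s²/n) = 0.050307616.
Ratio = √(1−f) = 0.89892901. Reduction = 100·(1 − 0.89892901) = 10.1071%.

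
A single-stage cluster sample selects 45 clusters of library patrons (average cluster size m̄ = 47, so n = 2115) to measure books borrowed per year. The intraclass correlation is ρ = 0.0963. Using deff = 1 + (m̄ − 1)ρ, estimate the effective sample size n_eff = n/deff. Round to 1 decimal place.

389.5

deff = 1 + (47 − 1)·0.0963 = 1 + 4.4298 = 5.4298.
n_eff = 2115 / 5.4298 = 389.5.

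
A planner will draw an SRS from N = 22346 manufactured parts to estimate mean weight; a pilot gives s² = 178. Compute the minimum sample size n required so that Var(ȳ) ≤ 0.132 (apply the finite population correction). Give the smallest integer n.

1272

Without fpc, n₀ = s²/D = 178/0.132 = 1348.4848.
With fpc, (1 − n/N)·s²/n ≤ D requires n ≥ n₀/(1 + n₀/N) = 1348.4848/(1 + 1348.4848/22346) = 1271.7407.
Rounding up, n = 1272.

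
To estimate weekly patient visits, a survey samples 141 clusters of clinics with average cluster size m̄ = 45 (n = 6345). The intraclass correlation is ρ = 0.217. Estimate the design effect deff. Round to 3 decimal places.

deff = 1 + (45 − 1)·0.217 = 1 + 9.548 = 10.548.

10.548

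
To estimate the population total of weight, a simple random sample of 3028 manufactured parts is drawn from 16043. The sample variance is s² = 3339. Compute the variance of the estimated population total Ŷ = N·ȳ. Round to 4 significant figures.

2.302 × 10^8

Var(Ŷ) = N²·Var(ȳ) = N²·(1 − n/N)·s²/n.
f = 3028/16043 = 0.18874275; Var(ȳ) = 0.81125725·3339/3028 = 0.8945799.
Var(Ŷ) = 16043² · 0.8945799 = 2.3024505 × 10^8.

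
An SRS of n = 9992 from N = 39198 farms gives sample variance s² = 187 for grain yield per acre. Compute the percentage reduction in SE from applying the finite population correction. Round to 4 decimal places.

f = n/N = 9992/39198 = 0.25491096.
SE_no-fpc = √(s²/n) = 0.13680268; SE_fpc = √((1−f)s²/n) = 0.11808607.
Ratio = √(1−f) = 0.86318540. Reduction = 100·(1 − 0.86318540) = 13.6815%.

13.6815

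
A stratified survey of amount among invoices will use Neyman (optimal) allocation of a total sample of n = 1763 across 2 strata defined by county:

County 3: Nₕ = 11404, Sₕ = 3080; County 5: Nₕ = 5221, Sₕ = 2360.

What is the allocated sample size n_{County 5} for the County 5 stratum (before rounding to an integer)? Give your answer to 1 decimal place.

Neyman allocation: nₕ = n·NₕSₕ / Σⱼ NⱼSⱼ.
Σ NⱼSⱼ = 11404·3080 + 5221·2360 = 4.744588 × 10^7.
n_{County 5} = 1763·5221·2360 / (4.744588 × 10^7) = 457.8.

457.8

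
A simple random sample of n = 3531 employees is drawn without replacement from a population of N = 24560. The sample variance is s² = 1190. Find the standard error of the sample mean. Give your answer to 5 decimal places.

0.53718

Under SRS without replacement, Var(ȳ) = (1 − f)·s²/n with f = n/N = 3531/24560 = 0.14377036.
Var(ȳ) = (1 − 0.14377036)·1190/3531 = 0.85622964·0.33701501 = 0.28856224.
SE(ȳ) = √(0.28856224) = 0.53718.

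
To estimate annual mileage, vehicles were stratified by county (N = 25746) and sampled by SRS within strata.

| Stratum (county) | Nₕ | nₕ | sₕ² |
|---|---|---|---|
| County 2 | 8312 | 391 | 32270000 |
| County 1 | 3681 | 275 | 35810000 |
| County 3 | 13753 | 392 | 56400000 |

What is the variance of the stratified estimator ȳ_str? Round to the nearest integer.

50546

Var(ȳ_str) = Σₕ Wₕ²(1 − fₕ)sₕ²/nₕ with Wₕ = Nₕ/N, N = 25746.
County 2: Wₕ = 0.32284627; term = 0.32284627²·(1 − 0.04704042)·32270000/391 = 8197.6284.
County 1: Wₕ = 0.14297367; term = 0.14297367²·(1 − 0.07470796)·35810000/275 = 2462.9895.
County 3: Wₕ = 0.53418007; term = 0.53418007²·(1 − 0.02850287)·56400000/392 = 39885.029.
Sum = 50545.647.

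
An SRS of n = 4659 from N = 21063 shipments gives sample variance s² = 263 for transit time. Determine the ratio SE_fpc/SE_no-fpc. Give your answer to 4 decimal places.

0.8825

f = n/N = 4659/21063 = 0.22119356.
SE_no-fpc = √(s²/n) = 0.23759184; SE_fpc = √((1−f)s²/n) = 0.20967482.
Ratio = √(1−f) = 0.88250011.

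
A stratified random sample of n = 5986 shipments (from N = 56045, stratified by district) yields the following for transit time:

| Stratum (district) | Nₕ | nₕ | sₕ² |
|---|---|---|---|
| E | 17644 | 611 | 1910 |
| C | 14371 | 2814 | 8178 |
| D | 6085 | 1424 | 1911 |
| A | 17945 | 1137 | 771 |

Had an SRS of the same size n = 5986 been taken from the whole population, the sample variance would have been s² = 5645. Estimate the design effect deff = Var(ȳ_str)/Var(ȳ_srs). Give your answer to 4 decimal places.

Var(ȳ_str) = Σ Wₕ²(1−fₕ)sₕ²/nₕ with Wₕ = Nₕ/56045:
  E: (17644/56045)²·(1−611/17644)·1910/611 = 0.29909325
  C: (14371/56045)²·(1−2814/14371)·8178/2814 = 0.15366727
  D: (6085/56045)²·(1−1424/6085)·1911/1424 = 0.012117601
  A: (17945/56045)²·(1−1137/17945)·771/1137 = 0.065114794
  → Var(ȳ_str) = 0.52999292.
Var(ȳ_srs) = (1 − 5986/56045)·5645/5986 = 0.84231111.
deff = 0.52999292 / 0.84231111 = 0.6292.

0.6292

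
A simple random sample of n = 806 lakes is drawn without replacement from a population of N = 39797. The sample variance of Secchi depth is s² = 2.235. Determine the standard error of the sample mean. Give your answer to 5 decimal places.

Under SRS without replacement, Var(ȳ) = (1 − f)·s²/n with f = n/N = 806/39797 = 0.02025278.
Var(ȳ) = (1 − 0.02025278)·2.235/806 = 0.97974722·0.0027729529 = 0.0027167928.
SE(ȳ) = √(0.0027167928) = 0.05212.

0.05212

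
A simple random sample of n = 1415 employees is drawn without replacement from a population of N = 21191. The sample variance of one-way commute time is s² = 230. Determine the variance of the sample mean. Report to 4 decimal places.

Under SRS without replacement, Var(ȳ) = (1 − f)·s²/n with f = n/N = 1415/21191 = 0.06677363.
Var(ȳ) = (1 − 0.06677363)·230/1415 = 0.93322637·0.16254417 = 0.15169051.

0.1517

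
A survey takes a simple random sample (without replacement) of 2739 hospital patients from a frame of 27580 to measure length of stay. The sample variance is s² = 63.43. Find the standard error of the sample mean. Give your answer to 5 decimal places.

0.14442

Under SRS without replacement, Var(ȳ) = (1 − f)·s²/n with f = n/N = 2739/27580 = 0.09931109.
Var(ȳ) = (1 − 0.09931109)·63.43/2739 = 0.90068891·0.023158087 = 0.020858232.
SE(ȳ) = √(0.020858232) = 0.14442.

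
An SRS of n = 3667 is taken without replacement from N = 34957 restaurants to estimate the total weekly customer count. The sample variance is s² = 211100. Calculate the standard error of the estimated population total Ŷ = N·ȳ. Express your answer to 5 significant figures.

Var(Ŷ) = N²·Var(ȳ) = N²·(1 − n/N)·s²/n.
f = 3667/34957 = 0.10490031; Var(ȳ) = 0.89509969·211100/3667 = 51.528646.
Var(Ŷ) = 34957² · 51.528646 = 6.2967585 × 10^10.
SE(Ŷ) = √(6.2967585 × 10^10) = 250930.

250930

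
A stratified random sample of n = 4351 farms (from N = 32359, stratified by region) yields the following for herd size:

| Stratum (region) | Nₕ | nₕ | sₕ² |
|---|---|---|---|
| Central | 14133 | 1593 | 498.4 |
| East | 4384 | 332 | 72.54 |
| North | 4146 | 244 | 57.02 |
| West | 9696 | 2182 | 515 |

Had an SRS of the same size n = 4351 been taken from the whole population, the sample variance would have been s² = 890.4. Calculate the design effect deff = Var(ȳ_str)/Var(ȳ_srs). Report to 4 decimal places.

0.4330

Var(ȳ_str) = Σ Wₕ²(1−fₕ)sₕ²/nₕ with Wₕ = Nₕ/32359:
  Central: (14133/32359)²·(1−1593/14133)·498.4/1593 = 0.052954634
  East: (4384/32359)²·(1−332/4384)·72.54/332 = 0.0037067156
  North: (4146/32359)²·(1−244/4146)·57.02/244 = 0.0036104702
  West: (9696/32359)²·(1−2182/9696)·515/2182 = 0.016422002
  → Var(ȳ_str) = 0.076693822.
Var(ȳ_srs) = (1 − 4351/32359)·890.4/4351 = 0.17712631.
deff = 0.076693822 / 0.17712631 = 0.4330.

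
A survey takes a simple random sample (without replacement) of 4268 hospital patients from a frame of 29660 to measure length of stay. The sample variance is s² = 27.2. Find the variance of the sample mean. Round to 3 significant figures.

0.00546

Under SRS without replacement, Var(ȳ) = (1 − f)·s²/n with f = n/N = 4268/29660 = 0.14389751.
Var(ȳ) = (1 − 0.14389751)·27.2/4268 = 0.85610249·0.0063730084 = 0.0054559484.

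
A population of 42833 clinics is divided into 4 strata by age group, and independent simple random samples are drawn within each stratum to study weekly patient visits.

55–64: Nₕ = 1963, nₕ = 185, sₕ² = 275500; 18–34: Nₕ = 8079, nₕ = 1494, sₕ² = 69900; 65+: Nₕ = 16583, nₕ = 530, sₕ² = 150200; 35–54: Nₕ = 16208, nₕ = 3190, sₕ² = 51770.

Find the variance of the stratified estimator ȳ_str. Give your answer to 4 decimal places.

47.1764

Var(ȳ_str) = Σₕ Wₕ²(1 − fₕ)sₕ²/nₕ with Wₕ = Nₕ/N, N = 42833.
55–64: Wₕ = 0.04582915; term = 0.04582915²·(1 − 0.09424350)·275500/185 = 2.8329894.
18–34: Wₕ = 0.18861625; term = 0.18861625²·(1 − 0.18492388)·69900/1494 = 1.3566974.
65+: Wₕ = 0.38715476; term = 0.38715476²·(1 − 0.03196044)·150200/530 = 41.12031.
35–54: Wₕ = 0.37839983; term = 0.37839983²·(1 − 0.19681639)·51770/3190 = 1.8663977.
Sum = 47.176395.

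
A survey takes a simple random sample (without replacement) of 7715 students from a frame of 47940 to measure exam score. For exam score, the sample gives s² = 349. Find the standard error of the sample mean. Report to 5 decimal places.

0.19482

Under SRS without replacement, Var(ȳ) = (1 − f)·s²/n with f = n/N = 7715/47940 = 0.16093033.
Var(ȳ) = (1 − 0.16093033)·349/7715 = 0.83906967·0.045236552 = 0.037956619.
SE(ȳ) = √(0.037956619) = 0.19482.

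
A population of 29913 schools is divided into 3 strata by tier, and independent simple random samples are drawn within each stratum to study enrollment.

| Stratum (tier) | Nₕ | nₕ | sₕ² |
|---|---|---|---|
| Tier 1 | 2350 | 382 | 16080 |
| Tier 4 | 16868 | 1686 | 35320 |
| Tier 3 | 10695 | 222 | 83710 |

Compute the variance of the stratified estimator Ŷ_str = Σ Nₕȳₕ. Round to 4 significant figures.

Var(Ŷ_str) = Σₕ Nₕ²(1 − fₕ)sₕ²/nₕ.
Tier 1: 2350²·(1 − 382/2350)·16080/382 = 1.9467745 × 10^8.
Tier 4: 16868²·(1 − 1686/16868)·35320/1686 = 5.3648268 × 10^9.
Tier 3: 10695²·(1 − 222/10695)·83710/222 = 4.2235366 × 10^10.
Sum = 4.779487 × 10^10.

4.779 × 10^10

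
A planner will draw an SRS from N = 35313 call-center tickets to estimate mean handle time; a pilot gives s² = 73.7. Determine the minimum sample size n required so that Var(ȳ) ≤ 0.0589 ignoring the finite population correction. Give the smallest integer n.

Without fpc, n₀ = s²/D = 73.7/0.0589 = 1251.2733.
Rounding up, n = 1252.

1252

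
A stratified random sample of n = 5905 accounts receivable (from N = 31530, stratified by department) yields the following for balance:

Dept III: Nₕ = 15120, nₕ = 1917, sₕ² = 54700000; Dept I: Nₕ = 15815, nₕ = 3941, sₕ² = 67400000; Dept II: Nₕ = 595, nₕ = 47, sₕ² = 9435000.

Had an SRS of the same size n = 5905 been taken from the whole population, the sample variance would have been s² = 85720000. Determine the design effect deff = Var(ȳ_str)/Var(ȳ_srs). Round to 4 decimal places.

Var(ȳ_str) = Σ Wₕ²(1−fₕ)sₕ²/nₕ with Wₕ = Nₕ/31530:
  Dept III: (15120/31530)²·(1−1917/15120)·54700000/1917 = 5729.8293
  Dept I: (15815/31530)²·(1−3941/15815)·67400000/3941 = 3230.515
  Dept II: (595/31530)²·(1−47/595)·9435000/47 = 65.840577
  → Var(ȳ_str) = 9026.1849.
Var(ȳ_srs) = (1 − 5905/31530)·85720000/5905 = 11797.831.
deff = 9026.1849 / 11797.831 = 0.7651.

0.7651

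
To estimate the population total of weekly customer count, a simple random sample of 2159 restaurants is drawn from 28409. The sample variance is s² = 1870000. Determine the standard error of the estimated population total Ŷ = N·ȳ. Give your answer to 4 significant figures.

Var(Ŷ) = N²·Var(ȳ) = N²·(1 − n/N)·s²/n.
f = 2159/28409 = 0.07599704; Var(ȳ) = 0.92400296·1870000/2159 = 800.31752.
Var(Ŷ) = 28409² · 800.31752 = 6.4591329 × 10^11.
SE(Ŷ) = √(6.4591329 × 10^11) = 803700.

803700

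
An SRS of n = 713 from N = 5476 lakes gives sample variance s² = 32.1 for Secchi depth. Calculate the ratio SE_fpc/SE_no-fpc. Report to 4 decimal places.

0.9326

f = n/N = 713/5476 = 0.13020453.
SE_no-fpc = √(s²/n) = 0.21218162; SE_fpc = √((1−f)s²/n) = 0.19788657.
Ratio = √(1−f) = 0.93262826.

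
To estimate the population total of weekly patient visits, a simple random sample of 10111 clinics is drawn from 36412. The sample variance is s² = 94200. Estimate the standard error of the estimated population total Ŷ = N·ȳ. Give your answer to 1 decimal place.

94457.6

Var(Ŷ) = N²·Var(ȳ) = N²·(1 − n/N)·s²/n.
f = 10111/36412 = 0.27768318; Var(ȳ) = 0.72231682·94200/10111 = 6.7295267.
Var(Ŷ) = 36412² · 6.7295267 = 8.9222336 × 10^9.
SE(Ŷ) = √(8.9222336 × 10^9) = 94457.6.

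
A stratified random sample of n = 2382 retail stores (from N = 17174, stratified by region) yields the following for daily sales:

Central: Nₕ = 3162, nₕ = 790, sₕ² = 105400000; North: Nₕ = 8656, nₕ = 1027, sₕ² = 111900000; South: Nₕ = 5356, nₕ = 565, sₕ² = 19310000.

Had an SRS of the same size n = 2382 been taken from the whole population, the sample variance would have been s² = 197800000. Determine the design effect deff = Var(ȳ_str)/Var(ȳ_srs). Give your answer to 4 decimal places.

Var(ȳ_str) = Σ Wₕ²(1−fₕ)sₕ²/nₕ with Wₕ = Nₕ/17174:
  Central: (3162/17174)²·(1−790/3162)·105400000/790 = 3392.7132
  North: (8656/17174)²·(1−1027/8656)·111900000/1027 = 24395.043
  South: (5356/17174)²·(1−565/5356)·19310000/565 = 2973.4295
  → Var(ȳ_str) = 30761.186.
Var(ȳ_srs) = (1 − 2382/17174)·197800000/2382 = 71522.053.
deff = 30761.186 / 71522.053 = 0.4301.

0.4301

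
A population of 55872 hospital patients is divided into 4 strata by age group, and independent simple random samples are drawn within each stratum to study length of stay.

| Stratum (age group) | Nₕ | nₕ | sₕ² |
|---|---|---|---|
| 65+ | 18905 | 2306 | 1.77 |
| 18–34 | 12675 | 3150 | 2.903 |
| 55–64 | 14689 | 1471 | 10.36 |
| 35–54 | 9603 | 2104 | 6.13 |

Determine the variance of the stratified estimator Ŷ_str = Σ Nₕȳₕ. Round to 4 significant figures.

Var(Ŷ_str) = Σₕ Nₕ²(1 − fₕ)sₕ²/nₕ.
65+: 18905²·(1 − 2306/18905)·1.77/2306 = 240864.37.
18–34: 12675²·(1 − 3150/12675)·2.903/3150 = 111262.66.
55–64: 14689²·(1 − 1471/14689)·10.36/1471 = 1.3674299 × 10^6.
35–54: 9603²·(1 − 2104/9603)·6.13/2104 = 209809.44.
Sum = 1.9293664 × 10^6.

1.929 × 10^6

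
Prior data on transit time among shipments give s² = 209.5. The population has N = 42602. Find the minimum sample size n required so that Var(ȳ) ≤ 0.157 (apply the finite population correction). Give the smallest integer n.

Without fpc, n₀ = s²/D = 209.5/0.157 = 1334.3949.
With fpc, (1 − n/N)·s²/n ≤ D requires n ≥ n₀/(1 + n₀/N) = 1334.3949/(1 + 1334.3949/42602) = 1293.8679.
Rounding up, n = 1294.

1294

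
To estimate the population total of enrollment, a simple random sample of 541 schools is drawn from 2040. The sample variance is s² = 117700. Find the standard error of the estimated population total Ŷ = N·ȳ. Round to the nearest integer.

25793

Var(Ŷ) = N²·Var(ȳ) = N²·(1 − n/N)·s²/n.
f = 541/2040 = 0.26519608; Var(ȳ) = 0.73480392·117700/541 = 159.864.
Var(Ŷ) = 2040² · 159.864 = 6.6529002 × 10^8.
SE(Ŷ) = √(6.6529002 × 10^8) = 25793.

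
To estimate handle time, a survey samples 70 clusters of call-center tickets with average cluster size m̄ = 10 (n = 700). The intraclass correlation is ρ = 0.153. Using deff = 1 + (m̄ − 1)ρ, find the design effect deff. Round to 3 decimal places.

2.377

deff = 1 + (10 − 1)·0.153 = 1 + 1.377 = 2.377.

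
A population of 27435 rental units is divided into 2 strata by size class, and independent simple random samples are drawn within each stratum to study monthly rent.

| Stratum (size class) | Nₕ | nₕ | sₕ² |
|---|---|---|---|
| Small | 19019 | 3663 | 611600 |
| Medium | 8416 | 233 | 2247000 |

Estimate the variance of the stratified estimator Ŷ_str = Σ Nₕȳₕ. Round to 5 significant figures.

Var(Ŷ_str) = Σₕ Nₕ²(1 − fₕ)sₕ²/nₕ.
Small: 19019²·(1 − 3663/19019)·611600/3663 = 4.8763665 × 10^10.
Medium: 8416²·(1 − 233/8416)·2247000/233 = 6.6414886 × 10^11.
Sum = 7.1291253 × 10^11.

7.1291 × 10^11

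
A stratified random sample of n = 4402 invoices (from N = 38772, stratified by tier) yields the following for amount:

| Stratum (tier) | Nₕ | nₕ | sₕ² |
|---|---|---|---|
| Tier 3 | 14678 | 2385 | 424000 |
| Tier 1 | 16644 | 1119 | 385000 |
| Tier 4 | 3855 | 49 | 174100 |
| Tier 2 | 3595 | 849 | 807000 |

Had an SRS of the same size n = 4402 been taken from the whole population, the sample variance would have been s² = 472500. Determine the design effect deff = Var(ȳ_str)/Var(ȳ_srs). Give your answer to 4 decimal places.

Var(ȳ_str) = Σ Wₕ²(1−fₕ)sₕ²/nₕ with Wₕ = Nₕ/38772:
  Tier 3: (14678/38772)²·(1−2385/14678)·424000/2385 = 21.338595
  Tier 1: (16644/38772)²·(1−1119/16644)·385000/1119 = 59.140304
  Tier 4: (3855/38772)²·(1−49/3855)·174100/49 = 34.678432
  Tier 2: (3595/38772)²·(1−849/3595)·807000/849 = 6.2420733
  → Var(ȳ_str) = 121.3994.
Var(ȳ_srs) = (1 − 4402/38772)·472500/4402 = 95.150944.
deff = 121.3994 / 95.150944 = 1.2759.

1.2759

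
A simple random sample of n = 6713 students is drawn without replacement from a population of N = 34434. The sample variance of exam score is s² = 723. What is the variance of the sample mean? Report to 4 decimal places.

0.0867

Under SRS without replacement, Var(ȳ) = (1 − f)·s²/n with f = n/N = 6713/34434 = 0.19495266.
Var(ȳ) = (1 − 0.19495266)·723/6713 = 0.80504734·0.10770147 = 0.086704785.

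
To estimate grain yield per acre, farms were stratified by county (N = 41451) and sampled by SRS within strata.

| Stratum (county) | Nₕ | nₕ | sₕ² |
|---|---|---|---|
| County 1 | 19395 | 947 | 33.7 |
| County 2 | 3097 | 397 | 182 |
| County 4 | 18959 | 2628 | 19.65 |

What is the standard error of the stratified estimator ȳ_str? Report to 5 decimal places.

0.10483

Var(ȳ_str) = Σₕ Wₕ²(1 − fₕ)sₕ²/nₕ with Wₕ = Nₕ/N, N = 41451.
County 1: Wₕ = 0.46790186; term = 0.46790186²·(1 − 0.04882702)·33.7/947 = 0.0074105249.
County 2: Wₕ = 0.07471472; term = 0.07471472²·(1 − 0.12818857)·182/397 = 0.0022310835.
County 4: Wₕ = 0.45738342; term = 0.45738342²·(1 − 0.13861491)·19.65/2628 = 0.0013473964.
Sum = 0.010989005.
SE = √(0.010989005) = 0.10483.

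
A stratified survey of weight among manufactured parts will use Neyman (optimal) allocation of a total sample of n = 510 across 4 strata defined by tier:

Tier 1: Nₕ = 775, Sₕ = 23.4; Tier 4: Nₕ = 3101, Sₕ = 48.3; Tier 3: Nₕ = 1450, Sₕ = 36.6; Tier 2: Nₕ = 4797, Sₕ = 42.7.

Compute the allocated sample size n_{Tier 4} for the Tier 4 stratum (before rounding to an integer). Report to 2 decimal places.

Neyman allocation: nₕ = n·NₕSₕ / Σⱼ NⱼSⱼ.
Σ NⱼSⱼ = 775·23.4 + 3101·48.3 + 1450·36.6 + 4797·42.7 = 425815.2.
n_{Tier 4} = 510·3101·48.3 / 425815.2 = 179.39.

179.39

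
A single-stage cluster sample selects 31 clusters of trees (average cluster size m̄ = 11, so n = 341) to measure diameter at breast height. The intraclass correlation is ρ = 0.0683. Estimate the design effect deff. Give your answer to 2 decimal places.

1.68

deff = 1 + (11 − 1)·0.0683 = 1 + 0.683 = 1.683.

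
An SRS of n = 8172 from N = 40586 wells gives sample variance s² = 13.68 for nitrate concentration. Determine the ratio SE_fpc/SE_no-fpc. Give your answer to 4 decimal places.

0.8937

f = n/N = 8172/40586 = 0.20135022.
SE_no-fpc = √(s²/n) = 0.040914653; SE_fpc = √((1−f)s²/n) = 0.036564283.
Ratio = √(1−f) = 0.89367208.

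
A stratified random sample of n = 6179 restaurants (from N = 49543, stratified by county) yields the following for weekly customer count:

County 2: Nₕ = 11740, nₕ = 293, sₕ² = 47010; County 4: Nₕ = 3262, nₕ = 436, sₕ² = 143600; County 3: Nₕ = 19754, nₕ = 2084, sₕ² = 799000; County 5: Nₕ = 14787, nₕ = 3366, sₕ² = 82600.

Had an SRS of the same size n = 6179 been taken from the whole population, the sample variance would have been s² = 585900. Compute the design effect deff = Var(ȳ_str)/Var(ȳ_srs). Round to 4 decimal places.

0.7980

Var(ȳ_str) = Σ Wₕ²(1−fₕ)sₕ²/nₕ with Wₕ = Nₕ/49543:
  County 2: (11740/49543)²·(1−293/11740)·47010/293 = 8.7845154
  County 4: (3262/49543)²·(1−436/3262)·143600/436 = 1.2369708
  County 3: (19754/49543)²·(1−2084/19754)·799000/2084 = 54.522538
  County 5: (14787/49543)²·(1−3366/14787)·82600/3366 = 1.6884396
  → Var(ȳ_str) = 66.232464.
Var(ȳ_srs) = (1 − 6179/49543)·585900/6179 = 82.995078.
deff = 66.232464 / 82.995078 = 0.7980.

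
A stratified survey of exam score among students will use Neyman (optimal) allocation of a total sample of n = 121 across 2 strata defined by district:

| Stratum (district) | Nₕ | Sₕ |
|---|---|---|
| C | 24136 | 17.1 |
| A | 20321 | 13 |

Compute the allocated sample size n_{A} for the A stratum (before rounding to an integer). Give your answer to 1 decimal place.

Neyman allocation: nₕ = n·NₕSₕ / Σⱼ NⱼSⱼ.
Σ NⱼSⱼ = 24136·17.1 + 20321·13 = 676898.6.
n_{A} = 121·20321·13 / 676898.6 = 47.2.

47.2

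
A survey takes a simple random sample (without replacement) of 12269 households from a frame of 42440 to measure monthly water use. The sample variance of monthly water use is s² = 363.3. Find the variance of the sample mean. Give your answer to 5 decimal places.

0.02105

Under SRS without replacement, Var(ȳ) = (1 − f)·s²/n with f = n/N = 12269/42440 = 0.28909048.
Var(ȳ) = (1 − 0.28909048)·363.3/12269 = 0.71090952·0.029611215 = 0.021050895.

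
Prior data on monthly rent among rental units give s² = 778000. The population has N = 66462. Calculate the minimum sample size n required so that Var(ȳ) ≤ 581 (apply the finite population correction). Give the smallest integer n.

1313

Without fpc, n₀ = s²/D = 778000/581 = 1339.0706.
With fpc, (1 − n/N)·s²/n ≤ D requires n ≥ n₀/(1 + n₀/N) = 1339.0706/(1 + 1339.0706/66462) = 1312.6240.
Rounding up, n = 1313.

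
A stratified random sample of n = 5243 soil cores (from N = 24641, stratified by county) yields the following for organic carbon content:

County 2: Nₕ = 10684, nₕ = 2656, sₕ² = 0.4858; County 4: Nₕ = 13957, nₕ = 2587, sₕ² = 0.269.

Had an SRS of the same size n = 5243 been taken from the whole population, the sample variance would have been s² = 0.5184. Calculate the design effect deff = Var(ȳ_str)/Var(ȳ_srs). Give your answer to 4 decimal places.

Var(ȳ_str) = Σ Wₕ²(1−fₕ)sₕ²/nₕ with Wₕ = Nₕ/24641:
  County 2: (10684/24641)²·(1−2656/10684)·0.4858/2656 = 2.583771 × 10^-5
  County 4: (13957/24641)²·(1−2587/13957)·0.269/2587 = 2.7176388 × 10^-5
  → Var(ȳ_str) = 5.3014098 × 10^-5.
Var(ȳ_srs) = (1 − 5243/24641)·0.5184/5243 = 7.7836583 × 10^-5.
deff = (5.3014098 × 10^-5) / (7.7836583 × 10^-5) = 0.6811.

0.6811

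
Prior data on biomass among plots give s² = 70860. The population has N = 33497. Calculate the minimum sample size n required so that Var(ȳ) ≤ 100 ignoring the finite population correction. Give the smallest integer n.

709

Without fpc, n₀ = s²/D = 70860/100 = 708.6000.
Rounding up, n = 709.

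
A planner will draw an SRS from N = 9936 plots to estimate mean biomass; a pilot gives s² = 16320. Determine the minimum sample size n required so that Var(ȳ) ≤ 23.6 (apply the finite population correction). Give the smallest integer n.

647

Without fpc, n₀ = s²/D = 16320/23.6 = 691.5254.
With fpc, (1 − n/N)·s²/n ≤ D requires n ≥ n₀/(1 + n₀/N) = 691.5254/(1 + 691.5254/9936) = 646.5283.
Rounding up, n = 647.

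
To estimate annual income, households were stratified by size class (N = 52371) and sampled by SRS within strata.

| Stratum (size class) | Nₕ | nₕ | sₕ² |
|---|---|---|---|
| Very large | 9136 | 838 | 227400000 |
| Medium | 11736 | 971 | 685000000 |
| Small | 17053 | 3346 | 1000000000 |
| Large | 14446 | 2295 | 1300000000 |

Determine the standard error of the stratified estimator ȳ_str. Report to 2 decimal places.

318.93

Var(ȳ_str) = Σₕ Wₕ²(1 − fₕ)sₕ²/nₕ with Wₕ = Nₕ/N, N = 52371.
Very large: Wₕ = 0.17444769; term = 0.17444769²·(1 − 0.09172504)·227400000/838 = 7500.5693.
Medium: Wₕ = 0.22409349; term = 0.22409349²·(1 − 0.08273688)·685000000/971 = 32495.539.
Small: Wₕ = 0.32561914; term = 0.32561914²·(1 − 0.19621181)·1000000000/3346 = 25470.386.
Large: Wₕ = 0.27583968; term = 0.27583968²·(1 − 0.15886751)·1300000000/2295 = 36252.55.
Sum = 101719.04.
SE = √(101719.04) = 318.93.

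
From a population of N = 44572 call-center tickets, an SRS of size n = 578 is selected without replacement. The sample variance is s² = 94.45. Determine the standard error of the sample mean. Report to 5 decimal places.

0.40161

Under SRS without replacement, Var(ȳ) = (1 − f)·s²/n with f = n/N = 578/44572 = 0.01296778.
Var(ȳ) = (1 − 0.01296778)·94.45/578 = 0.98703222·0.1634083 = 0.16128926.
SE(ȳ) = √(0.16128926) = 0.40161.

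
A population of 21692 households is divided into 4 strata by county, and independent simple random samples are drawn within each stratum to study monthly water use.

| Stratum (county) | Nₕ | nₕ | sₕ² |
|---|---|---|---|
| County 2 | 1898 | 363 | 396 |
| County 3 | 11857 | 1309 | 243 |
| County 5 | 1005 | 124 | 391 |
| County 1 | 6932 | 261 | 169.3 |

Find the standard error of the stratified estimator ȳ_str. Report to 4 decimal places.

0.3547

Var(ȳ_str) = Σₕ Wₕ²(1 − fₕ)sₕ²/nₕ with Wₕ = Nₕ/N, N = 21692.
County 2: Wₕ = 0.08749770; term = 0.08749770²·(1 − 0.19125395)·396/363 = 0.0067545117.
County 3: Wₕ = 0.54660704; term = 0.54660704²·(1 − 0.11039892)·243/1309 = 0.049341503.
County 5: Wₕ = 0.04633044; term = 0.04633044²·(1 − 0.12338308)·391/124 = 0.0059333211.
County 1: Wₕ = 0.31956482; term = 0.31956482²·(1 − 0.03765147)·169.3/261 = 0.063748028.
Sum = 0.12577736.
SE = √(0.12577736) = 0.3547.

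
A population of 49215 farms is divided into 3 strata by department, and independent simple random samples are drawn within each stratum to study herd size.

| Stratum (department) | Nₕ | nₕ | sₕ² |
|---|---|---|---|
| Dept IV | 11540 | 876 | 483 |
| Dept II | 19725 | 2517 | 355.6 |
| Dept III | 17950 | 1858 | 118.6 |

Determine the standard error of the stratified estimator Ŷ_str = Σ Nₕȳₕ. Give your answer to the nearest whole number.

Var(Ŷ_str) = Σₕ Nₕ²(1 − fₕ)sₕ²/nₕ.
Dept IV: 11540²·(1 − 876/11540)·483/876 = 6.7852987 × 10^7.
Dept II: 19725²·(1 − 2517/19725)·355.6/2517 = 4.7954122 × 10^7.
Dept III: 17950²·(1 − 1858/17950)·118.6/1858 = 1.8437985 × 10^7.
Sum = 1.3424509 × 10^8.
SE = √(1.3424509 × 10^8) = 11586.

11586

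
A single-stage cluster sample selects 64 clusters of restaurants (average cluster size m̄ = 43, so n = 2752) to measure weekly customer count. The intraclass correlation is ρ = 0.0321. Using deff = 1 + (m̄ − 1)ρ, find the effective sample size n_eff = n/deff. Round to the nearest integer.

1172

deff = 1 + (43 − 1)·0.0321 = 1 + 1.3482 = 2.3482.
n_eff = 2752 / 2.3482 = 1172.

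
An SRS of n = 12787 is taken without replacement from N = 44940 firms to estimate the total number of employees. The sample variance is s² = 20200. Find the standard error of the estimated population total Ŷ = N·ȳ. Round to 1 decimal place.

47777.0

Var(Ŷ) = N²·Var(ȳ) = N²·(1 − n/N)·s²/n.
f = 12787/44940 = 0.28453494; Var(ȳ) = 0.71546506·20200/12787 = 1.1302412.
Var(Ŷ) = 44940² · 1.1302412 = 2.2826392 × 10^9.
SE(Ŷ) = √(2.2826392 × 10^9) = 47777.0.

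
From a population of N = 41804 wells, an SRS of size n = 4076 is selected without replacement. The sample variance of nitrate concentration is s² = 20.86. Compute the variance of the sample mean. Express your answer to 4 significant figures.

Under SRS without replacement, Var(ȳ) = (1 − f)·s²/n with f = n/N = 4076/41804 = 0.09750263.
Var(ȳ) = (1 − 0.09750263)·20.86/4076 = 0.90249737·0.0051177625 = 0.0046187672.

0.004619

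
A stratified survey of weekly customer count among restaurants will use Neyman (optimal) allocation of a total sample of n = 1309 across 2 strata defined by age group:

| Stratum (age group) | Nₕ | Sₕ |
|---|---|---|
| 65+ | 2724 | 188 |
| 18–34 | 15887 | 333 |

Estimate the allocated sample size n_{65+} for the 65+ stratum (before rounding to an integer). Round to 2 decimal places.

115.53

Neyman allocation: nₕ = n·NₕSₕ / Σⱼ NⱼSⱼ.
Σ NⱼSⱼ = 2724·188 + 15887·333 = 5.802483 × 10^6.
n_{65+} = 1309·2724·188 / (5.802483 × 10^6) = 115.53.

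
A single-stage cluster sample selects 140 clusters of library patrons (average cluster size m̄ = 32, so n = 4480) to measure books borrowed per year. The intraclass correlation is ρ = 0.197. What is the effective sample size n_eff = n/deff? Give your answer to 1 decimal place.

630.4

deff = 1 + (32 − 1)·0.197 = 1 + 6.107 = 7.107.
n_eff = 4480 / 7.107 = 630.4.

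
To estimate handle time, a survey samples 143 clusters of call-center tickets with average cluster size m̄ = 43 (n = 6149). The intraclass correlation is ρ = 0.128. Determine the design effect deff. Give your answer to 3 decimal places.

deff = 1 + (43 − 1)·0.128 = 1 + 5.376 = 6.376.

6.376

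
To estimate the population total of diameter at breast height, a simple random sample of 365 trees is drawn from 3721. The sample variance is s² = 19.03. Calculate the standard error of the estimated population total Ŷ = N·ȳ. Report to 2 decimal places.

Var(Ŷ) = N²·Var(ȳ) = N²·(1 − n/N)·s²/n.
f = 365/3721 = 0.09809191; Var(ȳ) = 0.90190809·19.03/365 = 0.04702277.
Var(Ŷ) = 3721² · 0.04702277 = 651069.8.
SE(Ŷ) = √(651069.8) = 806.89.

806.89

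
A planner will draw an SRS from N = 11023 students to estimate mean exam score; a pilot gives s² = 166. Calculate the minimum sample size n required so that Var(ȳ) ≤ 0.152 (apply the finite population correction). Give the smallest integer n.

Without fpc, n₀ = s²/D = 166/0.152 = 1092.1053.
With fpc, (1 − n/N)·s²/n ≤ D requires n ≥ n₀/(1 + n₀/N) = 1092.1053/(1 + 1092.1053/11023) = 993.6584.
Rounding up, n = 994.

994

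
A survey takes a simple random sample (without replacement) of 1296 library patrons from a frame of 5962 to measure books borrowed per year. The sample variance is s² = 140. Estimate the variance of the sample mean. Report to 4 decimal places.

Under SRS without replacement, Var(ȳ) = (1 − f)·s²/n with f = n/N = 1296/5962 = 0.21737672.
Var(ȳ) = (1 − 0.21737672)·140/1296 = 0.78262328·0.10802469 = 0.084542638.

0.0845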